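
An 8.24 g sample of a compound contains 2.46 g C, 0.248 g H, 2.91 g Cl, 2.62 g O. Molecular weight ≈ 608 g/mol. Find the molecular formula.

C: 2.46 g ÷ 12.01 g/mol = 0.2048 mol
H: 0.248 g ÷ 1.008 g/mol = 0.246 mol
Cl: 2.91 g ÷ 35.45 g/mol = 0.08209 mol
O: 2.62 g ÷ 16.00 g/mol = 0.1638 mol
Smallest is Cl at 0.08209 mol; normalising gives C 2.495, H 2.997, Cl 1.000, O 1.995
Multiply by 2: C 4.99, H 5.99, Cl 2.00, O 3.99 → C5H6Cl2O4
Empirical-formula mass = 201.00 g/mol
n = 608 / 201.00 = 3.02 ≈ 3
Molecular formula = (C5H6Cl2O4)×3 = C15H18Cl6O12

C15H18Cl6O12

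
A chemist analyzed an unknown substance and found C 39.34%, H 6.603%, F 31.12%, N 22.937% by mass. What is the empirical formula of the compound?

C2H4FN

Assume 100 g: 39.34 g C, 6.603 g H, 31.12 g F, 22.937 g N.
n(C) = 39.34/12.01 = 3.276, n(H) = 6.603/1.008 = 6.551, n(F) = 31.12/19.00 = 1.638, n(N) = 22.937/14.01 = 1.637
Ratios (÷ 1.637): C 2.001, H 4.001, F 1.000, N 1.000
Ratio ≈ 2:4:1:1, so the empirical formula is C2H4FN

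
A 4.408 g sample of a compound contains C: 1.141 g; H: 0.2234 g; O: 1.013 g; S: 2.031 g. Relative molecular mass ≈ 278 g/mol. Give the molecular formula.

C6H14O4S4

Moles — C: 1.141 / 12.01 = 0.095 mol; H: 0.2234 / 1.008 = 0.2216 mol; O: 1.013 / 16.00 = 0.06331 mol; S: 2.031 / 32.07 = 0.06333 mol
Ratios (÷ 0.06331): C 1.501, H 3.501, O 1.000, S 1.000
Multiply by 2: C 3.00, H 7.00, O 2.00, S 2.00 → C3H7O2S2
Empirical-formula mass = 139.23 g/mol
n = 278 / 139.23 = 2.00 ≈ 2
Molecular formula = (C3H7O2S2)×2 = C6H14O4S4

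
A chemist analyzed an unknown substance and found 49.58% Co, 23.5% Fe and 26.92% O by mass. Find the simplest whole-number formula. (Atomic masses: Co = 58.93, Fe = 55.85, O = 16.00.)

Co2FeO4

Assume 100 g: 49.58 g Co, 23.5 g Fe, 26.92 g O.
Co: 49.58 g ÷ 58.93 g/mol = 0.8413 mol
Fe: 23.5 g ÷ 55.85 g/mol = 0.4208 mol
O: 26.92 g ÷ 16.00 g/mol = 1.683 mol
Ratios (÷ 0.4208): Co 2.000, Fe 1.000, O 3.999
Ratio ≈ 2:1:4, so the empirical formula is Co2FeO4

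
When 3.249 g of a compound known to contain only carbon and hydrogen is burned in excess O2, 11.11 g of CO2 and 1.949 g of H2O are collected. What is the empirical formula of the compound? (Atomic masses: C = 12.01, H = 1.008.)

C7H6

mol C = 11.11 / 44.01 = 0.2524; mass C = 0.2524 × 12.01 = 3.032 g
mol H = 2 × (1.949 / 18.02) = 0.2163; mass H = 0.2163 × 1.008 = 0.2180 g
Divide by the smallest (0.2163 mol H): C 1.167, H 1.000
Multiply by 6: C 7.00, H 6.00 → C7H6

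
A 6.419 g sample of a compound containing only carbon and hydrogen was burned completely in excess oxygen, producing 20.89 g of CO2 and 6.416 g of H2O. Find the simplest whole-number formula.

C2H3

mol C = 20.89 / 44.01 = 0.4747; mass C = 0.4747 × 12.01 = 5.701 g
mol H = 2 × (6.416 / 18.02) = 0.7121; mass H = 0.7121 × 1.008 = 0.7178 g
Divide by the smallest (0.4747 mol C): C 1.000, H 1.500
Multiply by 2: C 2.00, H 3.00 → C2H3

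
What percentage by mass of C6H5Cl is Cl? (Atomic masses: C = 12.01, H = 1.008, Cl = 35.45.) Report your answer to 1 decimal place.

31.5%

Molar mass = 6(12.01) + 5(1.008) + 1(35.45) = 112.550 g/mol
Mass of Cl per mole = 1 × 35.45 = 35.450 g
% Cl = 35.450 / 112.550 × 100 = 31.5%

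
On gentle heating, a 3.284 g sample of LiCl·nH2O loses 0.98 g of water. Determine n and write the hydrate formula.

Mass of anhydrous LiCl = 3.284 − 0.98 = 2.304 g
mol H2O = 0.98 / 18.02 = 0.05438
Molar mass of LiCl = 42.39 g/mol → mol LiCl = 2.304 / 42.39 = 0.05435
n = 0.05438 / 0.05435 = 1.00 ≈ 1 → LiCl·H2O

LiCl·H2O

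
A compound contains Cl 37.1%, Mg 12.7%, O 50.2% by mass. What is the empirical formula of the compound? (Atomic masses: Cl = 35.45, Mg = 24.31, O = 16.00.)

Cl2MgO6

Assume 100 g: 37.1 g Cl, 12.7 g Mg, 50.2 g O.
Moles — Cl: 37.1 / 35.45 = 1.047 mol; Mg: 12.7 / 24.31 = 0.5224 mol; O: 50.2 / 16.00 = 3.138 mol
Ratios (÷ 0.5224): Cl 2.003, Mg 1.000, O 6.006
→ Cl2MgO6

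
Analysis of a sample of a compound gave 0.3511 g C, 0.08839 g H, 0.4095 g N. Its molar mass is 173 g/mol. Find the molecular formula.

C: 0.3511 g ÷ 12.01 g/mol = 0.02923 mol
H: 0.08839 g ÷ 1.008 g/mol = 0.08769 mol
N: 0.4095 g ÷ 14.01 g/mol = 0.02923 mol
Divide by the smallest (0.02923 mol N): C 1.000, H 3.000, N 1.000
≈ 1:3:1 → CH3N
Empirical-formula mass = 29.04 g/mol
n = 173 / 29.04 = 5.96 ≈ 6
Molecular formula = (CH3N)×6 = C6H18N6

C6H18N6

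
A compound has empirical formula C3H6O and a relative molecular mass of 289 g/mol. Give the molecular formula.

C15H30O5

Empirical-formula mass = 58.08 g/mol
n = 289 / 58.08 = 4.98 ≈ 5
Molecular formula = (C3H6O)5 = C15H30O5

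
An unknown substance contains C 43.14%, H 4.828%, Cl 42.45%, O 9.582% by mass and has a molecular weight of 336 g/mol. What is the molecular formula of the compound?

C12H16Cl4O2

Assume 100 g: 43.14 g C, 4.828 g H, 42.45 g Cl, 9.582 g O.
Moles — C: 43.14 / 12.01 = 3.592 mol; H: 4.828 / 1.008 = 4.79 mol; Cl: 42.45 / 35.45 = 1.197 mol; O: 9.582 / 16.00 = 0.5989 mol
Smallest is O at 0.5989 mol; normalising gives C 5.998, H 7.998, Cl 2.000, O 1.000
→ C6H8Cl2O
Empirical-formula mass = 167.02 g/mol
n = 336 / 167.02 = 2.01 ≈ 2
Molecular formula = (C6H8Cl2O)×2 = C12H16Cl4O2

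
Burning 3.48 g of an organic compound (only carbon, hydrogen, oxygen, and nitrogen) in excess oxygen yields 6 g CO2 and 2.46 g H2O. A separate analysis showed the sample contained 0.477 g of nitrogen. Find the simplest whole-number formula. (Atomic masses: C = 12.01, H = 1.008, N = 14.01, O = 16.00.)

C4H8NO2

mol C = 6 / 44.01 = 0.1363; mass C = 0.1363 × 12.01 = 1.637 g
mol H = 2 × (2.46 / 18.02) = 0.2730; mass H = 0.2730 × 1.008 = 0.2752 g
mol N = 0.477 / 14.01 = 0.03405
mass O = 3.48 − (2.390) = 1.090 g → mol O = 0.06815
Smallest is N at 0.03405 mol; normalising gives C 4.004, H 8.019, N 1.000, O 2.002
≈ 4:8:1:2 → C4H8NO2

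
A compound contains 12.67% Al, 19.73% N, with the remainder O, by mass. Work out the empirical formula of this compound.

Assume 100 g: 12.67 g Al, 19.73 g N, 67.6 g O.
n(Al) = 12.67/26.98 = 0.4696, n(N) = 19.73/14.01 = 1.408, n(O) = 67.6/16.00 = 4.225
Divide by the smallest (0.4696 mol Al): Al 1.000, N 2.999, O 8.997
≈ 1:3:9 → AlN3O9

AlN3O9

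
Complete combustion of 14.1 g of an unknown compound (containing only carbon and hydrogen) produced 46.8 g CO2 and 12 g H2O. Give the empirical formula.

mol C = 46.8 / 44.01 = 1.063; mass C = 1.063 × 12.01 = 12.77 g
mol H = 2 × (12 / 18.02) = 1.332; mass H = 1.332 × 1.008 = 1.343 g
Smallest is C at 1.063 mol; normalising gives C 1.000, H 1.252
×4: C 4.00, H 5.01 → C4H5

C4H5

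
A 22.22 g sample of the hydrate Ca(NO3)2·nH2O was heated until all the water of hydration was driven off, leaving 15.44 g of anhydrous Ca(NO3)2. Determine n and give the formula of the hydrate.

Mass of water lost = 22.22 − 15.44 = 6.78 g → 6.78 / 18.02 = 0.3762 mol H2O
Molar mass of Ca(NO3)2 = 164.10 g/mol → mol Ca(NO3)2 = 15.44 / 164.10 = 0.09409
n = 0.3762 / 0.09409 = 4.00 ≈ 4 → Ca(NO3)2·4H2O

Ca(NO3)2·4H2O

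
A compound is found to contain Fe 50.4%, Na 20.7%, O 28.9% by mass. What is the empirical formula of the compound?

FeNaO2

Assume 100 g: 50.4 g Fe, 20.7 g Na, 28.9 g O.
Moles — Fe: 50.4 / 55.85 = 0.9024 mol; Na: 20.7 / 22.99 = 0.9004 mol; O: 28.9 / 16.00 = 1.806 mol
Smallest is Na at 0.9004 mol; normalising gives Fe 1.002, Na 1.000, O 2.006
Ratio ≈ 1:1:2, so the empirical formula is FeNaO2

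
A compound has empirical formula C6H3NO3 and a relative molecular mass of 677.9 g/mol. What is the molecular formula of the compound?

Empirical-formula mass = 137.09 g/mol
n = 677.9 / 137.09 = 4.94 ≈ 5
Molecular formula = (C6H3NO3)5 = C30H15N5O15

C30H15N5O15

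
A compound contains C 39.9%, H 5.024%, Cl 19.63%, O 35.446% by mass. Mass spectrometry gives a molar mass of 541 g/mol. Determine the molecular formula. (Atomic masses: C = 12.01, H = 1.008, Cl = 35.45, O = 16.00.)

Assume 100 g: 39.9 g C, 5.024 g H, 19.63 g Cl, 35.446 g O.
Moles — C: 39.9 / 12.01 = 3.322 mol; H: 5.024 / 1.008 = 4.984 mol; Cl: 19.63 / 35.45 = 0.5537 mol; O: 35.446 / 16.00 = 2.215 mol
Smallest is Cl at 0.5537 mol; normalising gives C 6.000, H 9.001, Cl 1.000, O 4.001
≈ 6:9:1:4 → C6H9ClO4
Empirical-formula mass = 180.58 g/mol
n = 541 / 180.58 = 3.00 ≈ 3
Molecular formula = (C6H9ClO4)×3 = C18H27Cl3O12

C18H27Cl3O12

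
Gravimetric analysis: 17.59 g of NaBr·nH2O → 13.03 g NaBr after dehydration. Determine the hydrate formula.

Mass of water lost = 17.59 − 13.03 = 4.56 g → 4.56 / 18.02 = 0.2531 mol H2O
Molar mass of NaBr = 102.89 g/mol → mol NaBr = 13.03 / 102.89 = 0.1266
n = 0.2531 / 0.1266 = 2.00 ≈ 2 → NaBr·2H2O

NaBr·2H2O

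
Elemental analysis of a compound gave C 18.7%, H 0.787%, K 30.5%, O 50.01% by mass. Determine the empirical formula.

C2HKO4

Assume 100 g: 18.7 g C, 0.787 g H, 30.5 g K, 50.01 g O.
n(C) = 18.7/12.01 = 1.557, n(H) = 0.787/1.008 = 0.7808, n(K) = 30.5/39.10 = 0.7801, n(O) = 50.01/16.00 = 3.126
Ratios (÷ 0.7801): C 1.996, H 1.001, K 1.000, O 4.007
Ratio ≈ 2:1:1:4, so the empirical formula is C2HKO4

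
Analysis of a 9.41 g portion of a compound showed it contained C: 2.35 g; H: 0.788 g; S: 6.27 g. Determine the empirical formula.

CH4S

n(C) = 2.35/12.01 = 0.1957, n(H) = 0.788/1.008 = 0.7817, n(S) = 6.27/32.07 = 0.1955
Ratios (÷ 0.1955): C 1.001, H 3.999, S 1.000
Ratio ≈ 1:4:1, so the empirical formula is CH4S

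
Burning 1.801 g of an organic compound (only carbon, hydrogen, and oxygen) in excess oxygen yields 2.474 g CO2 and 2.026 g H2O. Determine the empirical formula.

mol C = 2.474 / 44.01 = 0.05621; mass C = 0.05621 × 12.01 = 0.6751 g
mol H = 2 × (2.026 / 18.02) = 0.2249; mass H = 0.2249 × 1.008 = 0.2267 g
mass O = 1.801 − (0.9018) = 0.8992 g → mol O = 0.05620
Divide by the smallest (0.0562 mol O): C 1.000, H 4.001, O 1.000
≈ 1:4:1 → CH4O

CH4O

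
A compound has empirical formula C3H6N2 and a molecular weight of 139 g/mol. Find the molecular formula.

Empirical-formula mass = 70.10 g/mol
n = 139 / 70.10 = 1.98 ≈ 2
Molecular formula = (C3H6N2)2 = C6H12N4

C6H12N4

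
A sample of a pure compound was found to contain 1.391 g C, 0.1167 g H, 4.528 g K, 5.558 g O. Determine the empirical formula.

n(C) = 1.391/12.01 = 0.1158, n(H) = 0.1167/1.008 = 0.1158, n(K) = 4.528/39.10 = 0.1158, n(O) = 5.558/16.00 = 0.3474
Smallest is H at 0.1158 mol; normalising gives C 1.000, H 1.000, K 1.000, O 3.000
≈ 1:1:1:3 → CHKO3

CHKO3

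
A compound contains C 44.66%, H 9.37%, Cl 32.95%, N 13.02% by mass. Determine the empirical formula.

Assume 100 g: 44.66 g C, 9.37 g H, 32.95 g Cl, 13.02 g N.
Moles — C: 44.66 / 12.01 = 3.719 mol; H: 9.37 / 1.008 = 9.296 mol; Cl: 32.95 / 35.45 = 0.9295 mol; N: 13.02 / 14.01 = 0.9293 mol
Ratios (÷ 0.9293): C 4.001, H 10.002, Cl 1.000, N 1.000
≈ 4:10:1:1 → C4H10ClN

C4H10ClN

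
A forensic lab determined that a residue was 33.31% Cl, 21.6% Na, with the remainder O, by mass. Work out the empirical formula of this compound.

ClNaO3

Assume 100 g: 33.31 g Cl, 21.6 g Na, 45.09 g O.
Moles — Cl: 33.31 / 35.45 = 0.9396 mol; Na: 21.6 / 22.99 = 0.9395 mol; O: 45.09 / 16.00 = 2.818 mol
Divide by the smallest (0.9395 mol Na): Cl 1.000, Na 1.000, O 2.999
→ ClNaO3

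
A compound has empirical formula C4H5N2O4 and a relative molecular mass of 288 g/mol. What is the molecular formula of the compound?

Empirical-formula mass = 145.10 g/mol
n = 288 / 145.10 = 1.98 ≈ 2
Molecular formula = (C4H5N2O4)2 = C8H10N4O8

C8H10N4O8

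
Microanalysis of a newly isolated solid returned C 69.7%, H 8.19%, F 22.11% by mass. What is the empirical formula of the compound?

Assume 100 g: 69.7 g C, 8.19 g H, 22.11 g F.
Moles — C: 69.7 / 12.01 = 5.803 mol; H: 8.19 / 1.008 = 8.125 mol; F: 22.11 / 19.00 = 1.164 mol
Ratios (÷ 1.164): C 4.987, H 6.982, F 1.000
≈ 5:7:1 → C5H7F

C5H7F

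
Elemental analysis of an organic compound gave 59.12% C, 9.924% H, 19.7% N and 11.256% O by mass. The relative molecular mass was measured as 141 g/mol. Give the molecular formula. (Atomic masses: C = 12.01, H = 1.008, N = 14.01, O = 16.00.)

C7H14N2O

Assume 100 g: 59.12 g C, 9.924 g H, 19.7 g N, 11.256 g O.
Moles — C: 59.12 / 12.01 = 4.923 mol; H: 9.924 / 1.008 = 9.845 mol; N: 19.7 / 14.01 = 1.406 mol; O: 11.256 / 16.00 = 0.7035 mol
Divide by the smallest (0.7035 mol O): C 6.997, H 13.995, N 1.999, O 1.000
Ratio ≈ 7:14:2:1, so the empirical formula is C7H14N2O
Empirical-formula mass = 142.20 g/mol
n = 141 / 142.20 = 0.99 ≈ 1
Molecular formula = empirical formula = C7H14N2O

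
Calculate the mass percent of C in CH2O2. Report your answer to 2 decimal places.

26.09%

Molar mass = 1(12.01) + 2(1.008) + 2(16.00) = 46.026 g/mol
Mass of C per mole = 1 × 12.01 = 12.010 g
% C = 12.010 / 46.026 × 100 = 26.09%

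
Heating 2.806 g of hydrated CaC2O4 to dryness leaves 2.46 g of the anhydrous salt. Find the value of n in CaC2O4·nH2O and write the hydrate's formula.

Mass of water lost = 2.806 − 2.46 = 0.346 g → 0.346 / 18.02 = 0.0192 mol H2O
Molar mass of CaC2O4 = 128.10 g/mol → mol CaC2O4 = 2.46 / 128.10 = 0.0192
n = 0.0192 / 0.0192 = 1.00 ≈ 1 → CaC2O4·H2O

CaC2O4·H2O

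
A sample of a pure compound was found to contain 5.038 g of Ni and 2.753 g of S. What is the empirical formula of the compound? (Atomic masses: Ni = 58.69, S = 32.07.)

Moles — Ni: 5.038 / 58.69 = 0.08584 mol; S: 2.753 / 32.07 = 0.08584 mol
Divide by the smallest (0.08584 mol Ni): Ni 1.000, S 1.000
→ NiS

NiS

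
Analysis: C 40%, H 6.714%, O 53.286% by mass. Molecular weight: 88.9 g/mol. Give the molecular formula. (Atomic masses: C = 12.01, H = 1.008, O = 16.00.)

C3H6O3

Assume 100 g: 40 g C, 6.714 g H, 53.286 g O.
n(C) = 40/12.01 = 3.331, n(H) = 6.714/1.008 = 6.661, n(O) = 53.286/16.00 = 3.33
Ratios (÷ 3.33): C 1.000, H 2.000, O 1.000
Ratio ≈ 1:2:1, so the empirical formula is CH2O
Empirical-formula mass = 30.03 g/mol
n = 88.9 / 30.03 = 2.96 ≈ 3
Molecular formula = (CH2O)×3 = C3H6O3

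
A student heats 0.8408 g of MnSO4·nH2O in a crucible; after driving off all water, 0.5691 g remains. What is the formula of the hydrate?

MnSO4·4H2O

Mass of water lost = 0.8408 − 0.5691 = 0.2717 g → 0.2717 / 18.02 = 0.01508 mol H2O
Molar mass of MnSO4 = 151.01 g/mol → mol MnSO4 = 0.5691 / 151.01 = 0.003769
n = 0.01508 / 0.003769 = 4.00 ≈ 4 → MnSO4·4H2O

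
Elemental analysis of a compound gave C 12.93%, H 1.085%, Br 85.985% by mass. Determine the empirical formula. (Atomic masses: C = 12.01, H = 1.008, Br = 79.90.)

CHBr

Assume 100 g: 12.93 g C, 1.085 g H, 85.985 g Br.
Moles — C: 12.93 / 12.01 = 1.077 mol; H: 1.085 / 1.008 = 1.076 mol; Br: 85.985 / 79.90 = 1.076 mol
Smallest is Br at 1.076 mol; normalising gives C 1.000, H 1.000, Br 1.000
→ CHBr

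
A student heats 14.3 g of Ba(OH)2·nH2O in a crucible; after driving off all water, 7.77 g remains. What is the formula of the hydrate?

Mass of water lost = 14.3 − 7.77 = 6.53 g → 6.53 / 18.02 = 0.3624 mol H2O
Molar mass of Ba(OH)2 = 171.35 g/mol → mol Ba(OH)2 = 7.77 / 171.35 = 0.04535
n = 0.3624 / 0.04535 = 7.99 ≈ 8 → Ba(OH)2·8H2O

Ba(OH)2·8H2O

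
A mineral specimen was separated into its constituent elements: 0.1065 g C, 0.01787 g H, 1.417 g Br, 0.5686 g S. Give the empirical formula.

CH2Br2S2

Moles — C: 0.1065 / 12.01 = 0.008868 mol; H: 0.01787 / 1.008 = 0.01773 mol; Br: 1.417 / 79.90 = 0.01773 mol; S: 0.5686 / 32.07 = 0.01773 mol
Ratios (÷ 0.008868): C 1.000, H 1.999, Br 2.000, S 1.999
≈ 1:2:2:2 → CH2Br2S2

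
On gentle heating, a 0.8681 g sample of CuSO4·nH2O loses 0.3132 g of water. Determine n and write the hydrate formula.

Mass of anhydrous CuSO4 = 0.8681 − 0.3132 = 0.5549 g
mol H2O = 0.3132 / 18.02 = 0.01738
Molar mass of CuSO4 = 159.62 g/mol → mol CuSO4 = 0.5549 / 159.62 = 0.003476
n = 0.01738 / 0.003476 = 5.00 ≈ 5 → CuSO4·5H2O

CuSO4·5H2O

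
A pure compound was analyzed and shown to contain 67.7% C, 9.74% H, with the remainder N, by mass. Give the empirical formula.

C7H12N2

Assume 100 g: 67.7 g C, 9.74 g H, 22.56 g N.
Moles — C: 67.7 / 12.01 = 5.637 mol; H: 9.74 / 1.008 = 9.663 mol; N: 22.56 / 14.01 = 1.61 mol
Smallest is N at 1.61 mol; normalising gives C 3.501, H 6.001, N 1.000
Scaling by 2: C 7.00, H 12.00, N 2.00 → C7H12N2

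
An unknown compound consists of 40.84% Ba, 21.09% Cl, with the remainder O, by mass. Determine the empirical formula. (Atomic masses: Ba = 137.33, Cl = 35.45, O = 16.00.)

Assume 100 g: 40.84 g Ba, 21.09 g Cl, 38.07 g O.
Ba: 40.84 g ÷ 137.33 g/mol = 0.2974 mol
Cl: 21.09 g ÷ 35.45 g/mol = 0.5949 mol
O: 38.07 g ÷ 16.00 g/mol = 2.379 mol
Smallest is Ba at 0.2974 mol; normalising gives Ba 1.000, Cl 2.001, O 8.001
Ratio ≈ 1:2:8, so the empirical formula is BaCl2O8

BaCl2O8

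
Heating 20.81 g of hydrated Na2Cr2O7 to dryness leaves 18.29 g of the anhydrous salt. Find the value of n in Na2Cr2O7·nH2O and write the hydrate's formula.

Na2Cr2O7·2H2O

Mass of water lost = 20.81 − 18.29 = 2.52 g → 2.52 / 18.02 = 0.1398 mol H2O
Molar mass of Na2Cr2O7 = 261.98 g/mol → mol Na2Cr2O7 = 18.29 / 261.98 = 0.06981
n = 0.1398 / 0.06981 = 2.00 ≈ 2 → Na2Cr2O7·2H2O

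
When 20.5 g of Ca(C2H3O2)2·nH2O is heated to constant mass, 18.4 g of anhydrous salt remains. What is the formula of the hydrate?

Ca(C2H3O2)2·H2O

Mass of water lost = 20.5 − 18.4 = 2.1 g → 2.1 / 18.02 = 0.1165 mol H2O
Molar mass of Ca(C2H3O2)2 = 158.17 g/mol → mol Ca(C2H3O2)2 = 18.4 / 158.17 = 0.1163
n = 0.1165 / 0.1163 = 1.00 ≈ 1 → Ca(C2H3O2)2·H2O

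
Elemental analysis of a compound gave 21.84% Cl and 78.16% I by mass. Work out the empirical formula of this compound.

Assume 100 g: 21.84 g Cl, 78.16 g I.
n(Cl) = 21.84/35.45 = 0.6161, n(I) = 78.16/126.90 = 0.6159
Divide by the smallest (0.6159 mol I): Cl 1.000, I 1.000
Ratio ≈ 1:1, so the empirical formula is ClI

ClI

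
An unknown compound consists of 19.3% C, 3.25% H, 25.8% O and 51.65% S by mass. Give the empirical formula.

Assume 100 g: 19.3 g C, 3.25 g H, 25.8 g O, 51.65 g S.
C: 19.3 g ÷ 12.01 g/mol = 1.607 mol
H: 3.25 g ÷ 1.008 g/mol = 3.224 mol
O: 25.8 g ÷ 16.00 g/mol = 1.613 mol
S: 51.65 g ÷ 32.07 g/mol = 1.611 mol
Ratios (÷ 1.607): C 1.000, H 2.006, O 1.003, S 1.002
→ CH2OS

CH2OS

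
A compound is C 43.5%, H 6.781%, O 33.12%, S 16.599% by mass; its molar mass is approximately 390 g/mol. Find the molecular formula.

C14H26O8S2

Assume 100 g: 43.5 g C, 6.781 g H, 33.12 g O, 16.599 g S.
Moles — C: 43.5 / 12.01 = 3.622 mol; H: 6.781 / 1.008 = 6.727 mol; O: 33.12 / 16.00 = 2.07 mol; S: 16.599 / 32.07 = 0.5176 mol
Smallest is S at 0.5176 mol; normalising gives C 6.998, H 12.997, O 3.999, S 1.000
≈ 7:13:4:1 → C7H13O4S
Empirical-formula mass = 193.24 g/mol
n = 390 / 193.24 = 2.02 ≈ 2
Molecular formula = (C7H13O4S)×2 = C14H26O8S2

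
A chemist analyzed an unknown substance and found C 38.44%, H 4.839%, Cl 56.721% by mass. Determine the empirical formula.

Assume 100 g: 38.44 g C, 4.839 g H, 56.721 g Cl.
C: 38.44 g ÷ 12.01 g/mol = 3.201 mol
H: 4.839 g ÷ 1.008 g/mol = 4.801 mol
Cl: 56.721 g ÷ 35.45 g/mol = 1.6 mol
Divide by the smallest (1.6 mol Cl): C 2.000, H 3.000, Cl 1.000
≈ 2:3:1 → C2H3Cl

C2H3Cl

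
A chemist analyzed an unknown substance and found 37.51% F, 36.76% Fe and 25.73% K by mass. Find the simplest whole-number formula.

F3FeK

Assume 100 g: 37.51 g F, 36.76 g Fe, 25.73 g K.
Moles — F: 37.51 / 19.00 = 1.974 mol; Fe: 36.76 / 55.85 = 0.6582 mol; K: 25.73 / 39.10 = 0.6581 mol
Divide by the smallest (0.6581 mol K): F 3.000, Fe 1.000, K 1.000
Ratio ≈ 3:1:1, so the empirical formula is F3FeK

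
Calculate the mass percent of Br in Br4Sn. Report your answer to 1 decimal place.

Molar mass = 4(79.90) + 1(118.71) = 438.310 g/mol
Mass of Br per mole = 4 × 79.90 = 319.600 g
% Br = 319.600 / 438.310 × 100 = 72.9%

72.9%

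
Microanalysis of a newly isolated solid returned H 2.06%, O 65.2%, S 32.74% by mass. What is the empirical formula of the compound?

H2O4S

Assume 100 g: 2.06 g H, 65.2 g O, 32.74 g S.
Moles — H: 2.06 / 1.008 = 2.044 mol; O: 65.2 / 16.00 = 4.075 mol; S: 32.74 / 32.07 = 1.021 mol
Ratios (÷ 1.021): H 2.002, O 3.992, S 1.000
→ H2O4S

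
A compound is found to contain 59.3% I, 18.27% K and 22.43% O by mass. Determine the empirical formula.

IKO3

Assume 100 g: 59.3 g I, 18.27 g K, 22.43 g O.
I: 59.3 g ÷ 126.90 g/mol = 0.4673 mol
K: 18.27 g ÷ 39.10 g/mol = 0.4673 mol
O: 22.43 g ÷ 16.00 g/mol = 1.402 mol
Smallest is K at 0.4673 mol; normalising gives I 1.000, K 1.000, O 3.000
≈ 1:1:3 → IKO3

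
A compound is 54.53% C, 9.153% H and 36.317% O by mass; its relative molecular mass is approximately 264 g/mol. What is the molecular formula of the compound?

C12H24O6

Assume 100 g: 54.53 g C, 9.153 g H, 36.317 g O.
Moles — C: 54.53 / 12.01 = 4.54 mol; H: 9.153 / 1.008 = 9.08 mol; O: 36.317 / 16.00 = 2.27 mol
Smallest is O at 2.27 mol; normalising gives C 2.000, H 4.000, O 1.000
→ C2H4O
Empirical-formula mass = 44.05 g/mol
n = 264 / 44.05 = 5.99 ≈ 6
Molecular formula = (C2H4O)×6 = C12H24O6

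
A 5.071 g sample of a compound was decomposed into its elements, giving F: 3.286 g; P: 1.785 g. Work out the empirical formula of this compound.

F3P

F: 3.286 g ÷ 19.00 g/mol = 0.1729 mol
P: 1.785 g ÷ 30.97 g/mol = 0.05764 mol
Smallest is P at 0.05764 mol; normalising gives F 3.001, P 1.000
→ F3P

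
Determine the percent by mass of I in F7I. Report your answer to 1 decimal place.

Molar mass = 7(19.00) + 1(126.90) = 259.900 g/mol
Mass of I per mole = 1 × 126.90 = 126.900 g
% I = 126.900 / 259.900 × 100 = 48.8%

48.8%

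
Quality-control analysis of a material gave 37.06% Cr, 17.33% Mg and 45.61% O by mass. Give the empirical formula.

Assume 100 g: 37.06 g Cr, 17.33 g Mg, 45.61 g O.
Moles — Cr: 37.06 / 52.00 = 0.7127 mol; Mg: 17.33 / 24.31 = 0.7129 mol; O: 45.61 / 16.00 = 2.851 mol
Smallest is Cr at 0.7127 mol; normalising gives Cr 1.000, Mg 1.000, O 4.000
Ratio ≈ 1:1:4, so the empirical formula is CrMgO4

CrMgO4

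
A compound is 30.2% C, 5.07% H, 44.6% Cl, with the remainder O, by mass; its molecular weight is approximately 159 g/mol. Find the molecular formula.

Assume 100 g: 30.2 g C, 5.07 g H, 44.6 g Cl, 20.13 g O.
Moles — C: 30.2 / 12.01 = 2.515 mol; H: 5.07 / 1.008 = 5.03 mol; Cl: 44.6 / 35.45 = 1.258 mol; O: 20.13 / 16.00 = 1.258 mol
Smallest is Cl at 1.258 mol; normalising gives C 1.999, H 3.998, Cl 1.000, O 1.000
Ratio ≈ 2:4:1:1, so the empirical formula is C2H4ClO
Empirical-formula mass = 79.50 g/mol
n = 159 / 79.50 = 2.00 ≈ 2
Molecular formula = (C2H4ClO)×2 = C4H8Cl2O2

C4H8Cl2O2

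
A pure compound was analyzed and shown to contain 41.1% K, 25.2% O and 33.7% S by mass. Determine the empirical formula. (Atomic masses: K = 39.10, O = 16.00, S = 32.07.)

Assume 100 g: 41.1 g K, 25.2 g O, 33.7 g S.
K: 41.1 g ÷ 39.10 g/mol = 1.051 mol
O: 25.2 g ÷ 16.00 g/mol = 1.575 mol
S: 33.7 g ÷ 32.07 g/mol = 1.051 mol
Smallest is S at 1.051 mol; normalising gives K 1.000, O 1.499, S 1.000
Scaling by 2: K 2.00, O 3.00, S 2.00 → K2O3S2

K2O3S2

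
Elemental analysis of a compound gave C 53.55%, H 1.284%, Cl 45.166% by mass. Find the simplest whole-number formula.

Assume 100 g: 53.55 g C, 1.284 g H, 45.166 g Cl.
n(C) = 53.55/12.01 = 4.459, n(H) = 1.284/1.008 = 1.274, n(Cl) = 45.166/35.45 = 1.274
Divide by the smallest (1.274 mol H): C 3.500, H 1.000, Cl 1.000
Scaling by 2: C 7.00, H 2.00, Cl 2.00 → C7H2Cl2

C7H2Cl2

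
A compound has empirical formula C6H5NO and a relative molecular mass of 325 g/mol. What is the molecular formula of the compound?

C18H15N3O3

Empirical-formula mass = 107.11 g/mol
n = 325 / 107.11 = 3.03 ≈ 3
Molecular formula = (C6H5NO)3 = C18H15N3O3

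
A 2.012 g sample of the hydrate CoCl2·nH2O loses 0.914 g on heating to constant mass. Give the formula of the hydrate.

CoCl2·6H2O

Mass of anhydrous CoCl2 = 2.012 − 0.914 = 1.098 g
mol H2O = 0.914 / 18.02 = 0.05072
Molar mass of CoCl2 = 129.83 g/mol → mol CoCl2 = 1.098 / 129.83 = 0.008457
n = 0.05072 / 0.008457 = 6.00 ≈ 6 → CoCl2·6H2O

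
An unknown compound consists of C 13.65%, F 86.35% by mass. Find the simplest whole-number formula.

CF4

Assume 100 g: 13.65 g C, 86.35 g F.
Moles — C: 13.65 / 12.01 = 1.137 mol; F: 86.35 / 19.00 = 4.545 mol
Ratios (÷ 1.137): C 1.000, F 3.999
Ratio ≈ 1:4, so the empirical formula is CF4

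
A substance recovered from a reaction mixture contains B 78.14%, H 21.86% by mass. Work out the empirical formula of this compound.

BH3

Assume 100 g: 78.14 g B, 21.86 g H.
n(B) = 78.14/10.81 = 7.228, n(H) = 21.86/1.008 = 21.69
Smallest is B at 7.228 mol; normalising gives B 1.000, H 3.000
Ratio ≈ 1:3, so the empirical formula is BH3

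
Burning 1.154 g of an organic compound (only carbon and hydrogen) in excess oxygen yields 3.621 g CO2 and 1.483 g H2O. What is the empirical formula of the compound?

CH2

mol C = 3.621 / 44.01 = 0.08228; mass C = 0.08228 × 12.01 = 0.9881 g
mol H = 2 × (1.483 / 18.02) = 0.1646; mass H = 0.1646 × 1.008 = 0.1659 g
Divide by the smallest (0.08228 mol C): C 1.000, H 2.001
→ CH2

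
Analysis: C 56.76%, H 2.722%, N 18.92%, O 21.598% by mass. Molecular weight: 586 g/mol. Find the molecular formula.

C28H16N8O8

Assume 100 g: 56.76 g C, 2.722 g H, 18.92 g N, 21.598 g O.
C: 56.76 g ÷ 12.01 g/mol = 4.726 mol
H: 2.722 g ÷ 1.008 g/mol = 2.7 mol
N: 18.92 g ÷ 14.01 g/mol = 1.35 mol
O: 21.598 g ÷ 16.00 g/mol = 1.35 mol
Divide by the smallest (1.35 mol O): C 3.501, H 2.000, N 1.000, O 1.000
Multiply by 2: C 7.00, H 4.00, N 2.00, O 2.00 → C7H4N2O2
Empirical-formula mass = 148.12 g/mol
n = 586 / 148.12 = 3.96 ≈ 4
Molecular formula = (C7H4N2O2)×4 = C28H16N8O8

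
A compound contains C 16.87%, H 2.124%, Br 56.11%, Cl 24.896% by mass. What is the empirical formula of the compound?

C2H3BrCl

Assume 100 g: 16.87 g C, 2.124 g H, 56.11 g Br, 24.896 g Cl.
Moles — C: 16.87 / 12.01 = 1.405 mol; H: 2.124 / 1.008 = 2.107 mol; Br: 56.11 / 79.90 = 0.7023 mol; Cl: 24.896 / 35.45 = 0.7023 mol
Divide by the smallest (0.7023 mol Br): C 2.000, H 3.001, Br 1.000, Cl 1.000
≈ 2:3:1:1 → C2H3BrCl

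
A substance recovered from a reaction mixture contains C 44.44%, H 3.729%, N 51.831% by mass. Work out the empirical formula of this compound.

Assume 100 g: 44.44 g C, 3.729 g H, 51.831 g N.
n(C) = 44.44/12.01 = 3.7, n(H) = 3.729/1.008 = 3.699, n(N) = 51.831/14.01 = 3.7
Ratios (÷ 3.699): C 1.000, H 1.000, N 1.000
Ratio ≈ 1:1:1, so the empirical formula is CHN

CHN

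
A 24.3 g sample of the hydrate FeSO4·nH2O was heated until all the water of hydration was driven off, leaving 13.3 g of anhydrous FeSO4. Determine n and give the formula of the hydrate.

Mass of water lost = 24.3 − 13.3 = 11 g → 11 / 18.02 = 0.6104 mol H2O
Molar mass of FeSO4 = 151.92 g/mol → mol FeSO4 = 13.3 / 151.92 = 0.08755
n = 0.6104 / 0.08755 = 6.97 ≈ 7 → FeSO4·7H2O

FeSO4·7H2O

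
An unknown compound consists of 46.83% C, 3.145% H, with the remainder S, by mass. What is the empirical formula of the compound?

C5H4S2

Assume 100 g: 46.83 g C, 3.145 g H, 50.025 g S.
n(C) = 46.83/12.01 = 3.899, n(H) = 3.145/1.008 = 3.12, n(S) = 50.025/32.07 = 1.56
Ratios (÷ 1.56): C 2.500, H 2.000, S 1.000
Multiply by 2: C 5.00, H 4.00, S 2.00 → C5H4S2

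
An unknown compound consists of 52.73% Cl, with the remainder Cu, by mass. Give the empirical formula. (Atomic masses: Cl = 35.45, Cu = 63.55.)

Cl2Cu

Assume 100 g: 52.73 g Cl, 47.27 g Cu.
Moles — Cl: 52.73 / 35.45 = 1.487 mol; Cu: 47.27 / 63.55 = 0.7438 mol
Divide by the smallest (0.7438 mol Cu): Cl 2.000, Cu 1.000
≈ 2:1 → Cl2Cu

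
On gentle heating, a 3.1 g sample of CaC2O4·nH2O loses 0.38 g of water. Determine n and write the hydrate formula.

Mass of anhydrous CaC2O4 = 3.1 − 0.38 = 2.72 g
mol H2O = 0.38 / 18.02 = 0.02109
Molar mass of CaC2O4 = 128.10 g/mol → mol CaC2O4 = 2.72 / 128.10 = 0.02123
n = 0.02109 / 0.02123 = 0.99 ≈ 1 → CaC2O4·H2O

CaC2O4·H2O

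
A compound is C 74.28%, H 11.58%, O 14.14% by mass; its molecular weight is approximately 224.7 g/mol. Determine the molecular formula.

Assume 100 g: 74.28 g C, 11.58 g H, 14.14 g O.
n(C) = 74.28/12.01 = 6.185, n(H) = 11.58/1.008 = 11.49, n(O) = 14.14/16.00 = 0.8838
Smallest is O at 0.8838 mol; normalising gives C 6.998, H 12.999, O 1.000
≈ 7:13:1 → C7H13O
Empirical-formula mass = 113.17 g/mol
n = 224.7 / 113.17 = 1.99 ≈ 2
Molecular formula = (C7H13O)×2 = C14H26O2

C14H26O2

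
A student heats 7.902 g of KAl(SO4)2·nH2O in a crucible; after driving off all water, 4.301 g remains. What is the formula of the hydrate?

Mass of water lost = 7.902 − 4.301 = 3.601 g → 3.601 / 18.02 = 0.1998 mol H2O
Molar mass of KAl(SO4)2 = 258.22 g/mol → mol KAl(SO4)2 = 4.301 / 258.22 = 0.01666
n = 0.1998 / 0.01666 = 12.00 ≈ 12 → KAl(SO4)2·12H2O

KAl(SO4)2·12H2O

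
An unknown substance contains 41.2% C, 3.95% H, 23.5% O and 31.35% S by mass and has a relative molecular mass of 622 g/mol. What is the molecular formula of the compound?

C21H24O9S6

Assume 100 g: 41.2 g C, 3.95 g H, 23.5 g O, 31.35 g S.
n(C) = 41.2/12.01 = 3.43, n(H) = 3.95/1.008 = 3.919, n(O) = 23.5/16.00 = 1.469, n(S) = 31.35/32.07 = 0.9775
Ratios (÷ 0.9775): C 3.509, H 4.009, O 1.502, S 1.000
Multiply by 2: C 7.02, H 8.02, O 3.00, S 2.00 → C7H8O3S2
Empirical-formula mass = 204.27 g/mol
n = 622 / 204.27 = 3.04 ≈ 3
Molecular formula = (C7H8O3S2)×3 = C21H24O9S6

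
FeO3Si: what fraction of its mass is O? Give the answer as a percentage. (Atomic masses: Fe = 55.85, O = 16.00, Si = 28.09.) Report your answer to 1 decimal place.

36.4%

Molar mass = 1(55.85) + 3(16.00) + 1(28.09) = 131.940 g/mol
Mass of O per mole = 3 × 16.00 = 48.000 g
% O = 48.000 / 131.940 × 100 = 36.4%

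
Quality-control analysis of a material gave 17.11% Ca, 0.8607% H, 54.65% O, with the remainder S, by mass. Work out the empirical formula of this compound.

Assume 100 g: 17.11 g Ca, 0.8607 g H, 54.65 g O, 27.379 g S.
Moles — Ca: 17.11 / 40.08 = 0.4269 mol; H: 0.8607 / 1.008 = 0.8539 mol; O: 54.65 / 16.00 = 3.416 mol; S: 27.379 / 32.07 = 0.8537 mol
Smallest is Ca at 0.4269 mol; normalising gives Ca 1.000, H 2.000, O 8.001, S 2.000
→ CaH2O8S2

CaH2O8S2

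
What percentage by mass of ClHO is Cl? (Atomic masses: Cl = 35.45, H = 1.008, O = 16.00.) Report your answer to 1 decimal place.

67.6%

Molar mass = 1(35.45) + 1(1.008) + 1(16.00) = 52.458 g/mol
Mass of Cl per mole = 1 × 35.45 = 35.450 g
% Cl = 35.450 / 52.458 × 100 = 67.6%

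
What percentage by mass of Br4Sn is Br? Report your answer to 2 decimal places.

Molar mass = 4(79.90) + 1(118.71) = 438.310 g/mol
Mass of Br per mole = 4 × 79.90 = 319.600 g
% Br = 319.600 / 438.310 × 100 = 72.92%

72.92%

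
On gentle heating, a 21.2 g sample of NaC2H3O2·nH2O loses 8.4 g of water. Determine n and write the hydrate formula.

NaC2H3O2·3H2O

Mass of anhydrous NaC2H3O2 = 21.2 − 8.4 = 12.8 g
mol H2O = 8.4 / 18.02 = 0.4661
Molar mass of NaC2H3O2 = 82.03 g/mol → mol NaC2H3O2 = 12.8 / 82.03 = 0.156
n = 0.4661 / 0.156 = 2.99 ≈ 3 → NaC2H3O2·3H2O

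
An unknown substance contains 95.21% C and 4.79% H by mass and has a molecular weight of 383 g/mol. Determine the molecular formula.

Assume 100 g: 95.21 g C, 4.79 g H.
C: 95.21 g ÷ 12.01 g/mol = 7.928 mol
H: 4.79 g ÷ 1.008 g/mol = 4.752 mol
Divide by the smallest (4.752 mol H): C 1.668, H 1.000
Scaling by 3: C 5.00, H 3.00 → C5H3
Empirical-formula mass = 63.07 g/mol
n = 383 / 63.07 = 6.07 ≈ 6
Molecular formula = (C5H3)×6 = C30H18

C30H18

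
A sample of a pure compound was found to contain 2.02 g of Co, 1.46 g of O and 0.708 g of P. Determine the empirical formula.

Co3O8P2

Moles — Co: 2.02 / 58.93 = 0.03428 mol; O: 1.46 / 16.00 = 0.09125 mol; P: 0.708 / 30.97 = 0.02286 mol
Ratios (÷ 0.02286): Co 1.499, O 3.992, P 1.000
Scaling by 2: Co 3.00, O 7.98, P 2.00 → Co3O8P2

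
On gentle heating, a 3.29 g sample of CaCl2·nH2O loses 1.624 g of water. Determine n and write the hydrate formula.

Mass of anhydrous CaCl2 = 3.29 − 1.624 = 1.666 g
mol H2O = 1.624 / 18.02 = 0.09012
Molar mass of CaCl2 = 110.98 g/mol → mol CaCl2 = 1.666 / 110.98 = 0.01501
n = 0.09012 / 0.01501 = 6.00 ≈ 6 → CaCl2·6H2O

CaCl2·6H2O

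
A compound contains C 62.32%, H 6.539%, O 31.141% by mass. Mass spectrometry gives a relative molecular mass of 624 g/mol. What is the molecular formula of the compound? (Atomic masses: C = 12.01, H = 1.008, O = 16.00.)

Assume 100 g: 62.32 g C, 6.539 g H, 31.141 g O.
Moles — C: 62.32 / 12.01 = 5.189 mol; H: 6.539 / 1.008 = 6.487 mol; O: 31.141 / 16.00 = 1.946 mol
Smallest is O at 1.946 mol; normalising gives C 2.666, H 3.333, O 1.000
×3: C 8.00, H 10.00, O 3.00 → C8H10O3
Empirical-formula mass = 154.16 g/mol
n = 624 / 154.16 = 4.05 ≈ 4
Molecular formula = (C8H10O3)×4 = C32H40O12

C32H40O12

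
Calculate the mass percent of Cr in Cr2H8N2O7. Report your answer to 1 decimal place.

Molar mass = 2(52.00) + 8(1.008) + 2(14.01) + 7(16.00) = 252.084 g/mol
Mass of Cr per mole = 2 × 52.00 = 104.000 g
% Cr = 104.000 / 252.084 × 100 = 41.3%

41.3%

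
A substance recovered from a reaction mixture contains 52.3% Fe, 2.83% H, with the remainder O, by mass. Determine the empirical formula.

Assume 100 g: 52.3 g Fe, 2.83 g H, 44.87 g O.
Fe: 52.3 g ÷ 55.85 g/mol = 0.9364 mol
H: 2.83 g ÷ 1.008 g/mol = 2.808 mol
O: 44.87 g ÷ 16.00 g/mol = 2.804 mol
Ratios (÷ 0.9364): Fe 1.000, H 2.998, O 2.995
→ FeH3O3

FeH3O3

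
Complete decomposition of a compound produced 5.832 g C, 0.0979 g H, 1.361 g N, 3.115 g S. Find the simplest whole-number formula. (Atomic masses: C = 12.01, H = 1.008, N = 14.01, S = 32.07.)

C5HNS

Moles — C: 5.832 / 12.01 = 0.4856 mol; H: 0.0979 / 1.008 = 0.09712 mol; N: 1.361 / 14.01 = 0.09714 mol; S: 3.115 / 32.07 = 0.09713 mol
Ratios (÷ 0.09712): C 5.000, H 1.000, N 1.000, S 1.000
Ratio ≈ 5:1:1:1, so the empirical formula is C5HNS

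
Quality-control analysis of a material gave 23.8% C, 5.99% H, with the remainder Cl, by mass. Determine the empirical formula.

CH3Cl

Assume 100 g: 23.8 g C, 5.99 g H, 70.21 g Cl.
n(C) = 23.8/12.01 = 1.982, n(H) = 5.99/1.008 = 5.942, n(Cl) = 70.21/35.45 = 1.981
Divide by the smallest (1.981 mol Cl): C 1.001, H 3.000, Cl 1.000
Ratio ≈ 1:3:1, so the empirical formula is CH3Cl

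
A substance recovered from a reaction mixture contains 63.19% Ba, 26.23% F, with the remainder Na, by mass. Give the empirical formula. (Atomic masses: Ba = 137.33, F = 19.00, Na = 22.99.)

BaF3Na

Assume 100 g: 63.19 g Ba, 26.23 g F, 10.58 g Na.
Moles — Ba: 63.19 / 137.33 = 0.4601 mol; F: 26.23 / 19.00 = 1.381 mol; Na: 10.58 / 22.99 = 0.4602 mol
Divide by the smallest (0.4601 mol Ba): Ba 1.000, F 3.000, Na 1.000
≈ 1:3:1 → BaF3Na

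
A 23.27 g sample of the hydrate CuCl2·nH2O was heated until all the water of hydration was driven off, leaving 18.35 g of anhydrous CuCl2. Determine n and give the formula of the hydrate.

Mass of water lost = 23.27 − 18.35 = 4.92 g → 4.92 / 18.02 = 0.273 mol H2O
Molar mass of CuCl2 = 134.45 g/mol → mol CuCl2 = 18.35 / 134.45 = 0.1365
n = 0.273 / 0.1365 = 2.00 ≈ 2 → CuCl2·2H2O

CuCl2·2H2O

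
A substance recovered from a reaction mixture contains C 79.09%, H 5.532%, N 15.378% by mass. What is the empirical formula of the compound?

Assume 100 g: 79.09 g C, 5.532 g H, 15.378 g N.
C: 79.09 g ÷ 12.01 g/mol = 6.585 mol
H: 5.532 g ÷ 1.008 g/mol = 5.488 mol
N: 15.378 g ÷ 14.01 g/mol = 1.098 mol
Ratios (÷ 1.098): C 6.000, H 5.000, N 1.000
Ratio ≈ 6:5:1, so the empirical formula is C6H5N

C6H5N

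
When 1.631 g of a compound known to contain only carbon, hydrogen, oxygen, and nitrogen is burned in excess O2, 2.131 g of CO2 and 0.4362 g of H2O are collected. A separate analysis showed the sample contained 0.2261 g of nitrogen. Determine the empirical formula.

C3H3NO3

mol C = 2.131 / 44.01 = 0.04842; mass C = 0.04842 × 12.01 = 0.5815 g
mol H = 2 × (0.4362 / 18.02) = 0.04841; mass H = 0.04841 × 1.008 = 0.04880 g
mol N = 0.2261 / 14.01 = 0.01614
mass O = 1.631 − (0.8564) = 0.7746 g → mol O = 0.04841
Smallest is N at 0.01614 mol; normalising gives C 3.000, H 3.000, N 1.000, O 3.000
Ratio ≈ 3:3:1:3, so the empirical formula is C3H3NO3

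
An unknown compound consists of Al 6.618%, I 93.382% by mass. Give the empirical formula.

AlI3

Assume 100 g: 6.618 g Al, 93.382 g I.
Al: 6.618 g ÷ 26.98 g/mol = 0.2453 mol
I: 93.382 g ÷ 126.90 g/mol = 0.7359 mol
Smallest is Al at 0.2453 mol; normalising gives Al 1.000, I 3.000
Ratio ≈ 1:3, so the empirical formula is AlI3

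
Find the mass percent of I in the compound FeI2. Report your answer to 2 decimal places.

81.96%

Molar mass = 1(55.85) + 2(126.90) = 309.650 g/mol
Mass of I per mole = 2 × 126.90 = 253.800 g
% I = 253.800 / 309.650 × 100 = 81.96%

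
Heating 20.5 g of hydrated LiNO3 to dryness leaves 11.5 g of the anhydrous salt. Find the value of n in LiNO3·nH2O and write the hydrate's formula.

Mass of water lost = 20.5 − 11.5 = 9 g → 9 / 18.02 = 0.4994 mol H2O
Molar mass of LiNO3 = 68.95 g/mol → mol LiNO3 = 11.5 / 68.95 = 0.1668
n = 0.4994 / 0.1668 = 2.99 ≈ 3 → LiNO3·3H2O

LiNO3·3H2O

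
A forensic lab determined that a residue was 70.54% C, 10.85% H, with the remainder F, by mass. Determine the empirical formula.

C6H11F

Assume 100 g: 70.54 g C, 10.85 g H, 18.61 g F.
Moles — C: 70.54 / 12.01 = 5.873 mol; H: 10.85 / 1.008 = 10.76 mol; F: 18.61 / 19.00 = 0.9795 mol
Divide by the smallest (0.9795 mol F): C 5.997, H 10.989, F 1.000
≈ 6:11:1 → C6H11F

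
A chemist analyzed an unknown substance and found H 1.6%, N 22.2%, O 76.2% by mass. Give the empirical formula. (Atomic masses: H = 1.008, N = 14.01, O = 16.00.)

Assume 100 g: 1.6 g H, 22.2 g N, 76.2 g O.
Moles — H: 1.6 / 1.008 = 1.587 mol; N: 22.2 / 14.01 = 1.585 mol; O: 76.2 / 16.00 = 4.763 mol
Smallest is N at 1.585 mol; normalising gives H 1.002, N 1.000, O 3.006
→ HNO3

HNO3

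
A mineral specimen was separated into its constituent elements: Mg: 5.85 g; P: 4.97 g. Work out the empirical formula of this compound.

n(Mg) = 5.85/24.31 = 0.2406, n(P) = 4.97/30.97 = 0.1605
Ratios (÷ 0.1605): Mg 1.500, P 1.000
Scaling by 2: Mg 3.00, P 2.00 → Mg3P2

Mg3P2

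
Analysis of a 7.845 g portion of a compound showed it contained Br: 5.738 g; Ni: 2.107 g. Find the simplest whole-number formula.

Moles — Br: 5.738 / 79.90 = 0.07181 mol; Ni: 2.107 / 58.69 = 0.0359 mol
Ratios (÷ 0.0359): Br 2.000, Ni 1.000
Ratio ≈ 2:1, so the empirical formula is Br2Ni

Br2Ni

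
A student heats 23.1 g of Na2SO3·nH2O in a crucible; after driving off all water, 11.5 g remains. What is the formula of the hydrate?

Na2SO3·7H2O

Mass of water lost = 23.1 − 11.5 = 11.6 g → 11.6 / 18.02 = 0.6437 mol H2O
Molar mass of Na2SO3 = 126.05 g/mol → mol Na2SO3 = 11.5 / 126.05 = 0.09123
n = 0.6437 / 0.09123 = 7.06 ≈ 7 → Na2SO3·7H2O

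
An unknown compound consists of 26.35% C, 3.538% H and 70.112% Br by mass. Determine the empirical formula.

C5H8Br2

Assume 100 g: 26.35 g C, 3.538 g H, 70.112 g Br.
Moles — C: 26.35 / 12.01 = 2.194 mol; H: 3.538 / 1.008 = 3.51 mol; Br: 70.112 / 79.90 = 0.8775 mol
Ratios (÷ 0.8775): C 2.500, H 4.000, Br 1.000
Multiply by 2: C 5.00, H 8.00, Br 2.00 → C5H8Br2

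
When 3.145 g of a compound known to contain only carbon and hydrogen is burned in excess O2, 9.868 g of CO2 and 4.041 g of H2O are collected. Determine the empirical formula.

mol C = 9.868 / 44.01 = 0.2242; mass C = 0.2242 × 12.01 = 2.693 g
mol H = 2 × (4.041 / 18.02) = 0.4485; mass H = 0.4485 × 1.008 = 0.4521 g
Divide by the smallest (0.2242 mol C): C 1.000, H 2.000
→ CH2

CH2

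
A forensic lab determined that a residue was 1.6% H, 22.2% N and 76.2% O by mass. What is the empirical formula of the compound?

Assume 100 g: 1.6 g H, 22.2 g N, 76.2 g O.
Moles — H: 1.6 / 1.008 = 1.587 mol; N: 22.2 / 14.01 = 1.585 mol; O: 76.2 / 16.00 = 4.763 mol
Smallest is N at 1.585 mol; normalising gives H 1.002, N 1.000, O 3.006
Ratio ≈ 1:1:3, so the empirical formula is HNO3

HNO3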